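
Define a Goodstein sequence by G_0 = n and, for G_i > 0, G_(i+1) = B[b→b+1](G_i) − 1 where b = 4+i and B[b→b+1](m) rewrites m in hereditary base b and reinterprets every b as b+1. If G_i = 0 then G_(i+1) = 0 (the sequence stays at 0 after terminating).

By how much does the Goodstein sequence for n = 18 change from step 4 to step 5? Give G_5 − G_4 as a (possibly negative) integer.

5

[0] 18 ≡ 4^2 + 2 (base 4). Lift 5: 27. −1: 26.
[1] 26 ≡ 5^2 + 1 (base 5). Lift 6: 37. −1: 36.
[2] 36 ≡ 6^2 (base 6). Lift 7: 49. −1: 48.
[3] 48 ≡ 6·7 + 6 (base 7). Lift 8: 54. −1: 53.
[4] 53 ≡ 6·8 + 5 (base 8). Lift 9: 59. −1: 58.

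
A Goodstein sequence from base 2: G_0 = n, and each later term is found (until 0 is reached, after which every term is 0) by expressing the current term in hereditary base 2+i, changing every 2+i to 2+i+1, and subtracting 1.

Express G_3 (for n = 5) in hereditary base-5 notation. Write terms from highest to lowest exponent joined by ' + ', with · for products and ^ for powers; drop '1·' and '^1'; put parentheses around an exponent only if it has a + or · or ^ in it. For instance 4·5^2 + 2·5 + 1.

step 0: 5 = 2^2 + 1; sub 3 for 2: 3^3 + 1; = 28; G_1 = 28−1 = 27
step 1: 27 = 3^3; sub 4 for 3: 4^4; = 256; G_2 = 256−1 = 255
step 2: 255 = 3·4^3 + 3·4^2 + 3·4 + 3; sub 5 for 4: 3·5^3 + 3·5^2 + 3·5 + 3; = 468; G_3 = 468−1 = 467
step 3: 467 = 3·5^3 + 3·5^2 + 3·5 + 2; sub 6 for 5: 3·6^3 + 3·6^2 + 3·6 + 2; = 776; G_4 = 776−1 = 775

3·5^3 + 3·5^2 + 3·5 + 2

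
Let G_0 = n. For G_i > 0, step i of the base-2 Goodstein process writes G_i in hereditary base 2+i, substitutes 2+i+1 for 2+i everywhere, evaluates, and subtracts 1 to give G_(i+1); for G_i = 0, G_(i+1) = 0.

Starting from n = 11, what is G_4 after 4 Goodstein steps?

(0) 11|_2 = 2^(2 + 1) + 2 + 1 ↦ 3^(3 + 1) + 3 + 1|_3 = 85 ⇒ 84
(1) 84|_3 = 3^(3 + 1) + 3 ↦ 4^(4 + 1) + 4|_4 = 1028 ⇒ 1027
(2) 1027|_4 = 4^(4 + 1) + 3 ↦ 5^(5 + 1) + 3|_5 = 15628 ⇒ 15627
(3) 15627|_5 = 5^(5 + 1) + 2 ↦ 6^(6 + 1) + 2|_6 = 279938 ⇒ 279937
(4) 279937|_6 = 6^(6 + 1) + 1 ↦ 7^(7 + 1) + 1|_7 = 5764802 ⇒ 5764801

279937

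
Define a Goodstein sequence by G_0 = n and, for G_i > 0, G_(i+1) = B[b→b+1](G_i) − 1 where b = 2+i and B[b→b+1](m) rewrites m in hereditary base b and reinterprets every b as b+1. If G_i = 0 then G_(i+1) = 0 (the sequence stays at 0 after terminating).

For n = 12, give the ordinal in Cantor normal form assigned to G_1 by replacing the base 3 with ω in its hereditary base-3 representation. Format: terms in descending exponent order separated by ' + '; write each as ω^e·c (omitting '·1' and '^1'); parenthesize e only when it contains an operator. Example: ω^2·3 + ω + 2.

ω^(ω + 1) + ω^2·2 + ω·2 + 2

[0] 12 ≡ 2^(2 + 1) + 2^2 (base 2). Lift 3: 108. −1: 107.
[1] 107 ≡ 3^(3 + 1) + 2·3^2 + 2·3 + 2 (base 3). Lift 4: 1066. −1: 1065.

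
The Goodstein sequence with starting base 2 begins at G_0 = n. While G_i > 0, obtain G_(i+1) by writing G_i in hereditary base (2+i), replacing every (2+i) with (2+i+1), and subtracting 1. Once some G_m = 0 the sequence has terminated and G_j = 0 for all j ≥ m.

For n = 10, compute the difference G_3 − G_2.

14600

i=0: 10 = 2^(2 + 1) + 2 (b=2); 2→3: 3^(3 + 1) + 3 = 84; 84−1 = 83
i=1: 83 = 3^(3 + 1) + 2 (b=3); 3→4: 4^(4 + 1) + 2 = 1026; 1026−1 = 1025
i=2: 1025 = 4^(4 + 1) + 1 (b=4); 4→5: 5^(5 + 1) + 1 = 15626; 15626−1 = 15625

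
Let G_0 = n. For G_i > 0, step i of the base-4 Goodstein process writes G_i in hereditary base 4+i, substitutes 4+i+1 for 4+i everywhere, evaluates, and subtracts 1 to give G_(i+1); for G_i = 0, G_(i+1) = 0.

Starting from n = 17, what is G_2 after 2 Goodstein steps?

(0) 17|_4 = 4^2 + 1 ↦ 5^2 + 1|_5 = 26 ⇒ 25
(1) 25|_5 = 5^2 ↦ 6^2|_6 = 36 ⇒ 35

35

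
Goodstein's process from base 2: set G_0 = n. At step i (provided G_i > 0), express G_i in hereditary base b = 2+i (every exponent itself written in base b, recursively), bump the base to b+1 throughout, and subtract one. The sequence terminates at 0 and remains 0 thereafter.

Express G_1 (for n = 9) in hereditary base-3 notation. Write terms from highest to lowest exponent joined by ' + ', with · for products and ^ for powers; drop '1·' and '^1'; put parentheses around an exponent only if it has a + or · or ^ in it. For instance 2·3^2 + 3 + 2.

G_0=9  [base 2] 2^(2 + 1) + 1  →[2↦3]→  3^(3 + 1) + 1 = 82  −1 ⇒ G_1=81
G_1=81  [base 3] 3^(3 + 1)  →[3↦4]→  4^(4 + 1) = 1024  −1 ⇒ G_2=1023

3^(3 + 1)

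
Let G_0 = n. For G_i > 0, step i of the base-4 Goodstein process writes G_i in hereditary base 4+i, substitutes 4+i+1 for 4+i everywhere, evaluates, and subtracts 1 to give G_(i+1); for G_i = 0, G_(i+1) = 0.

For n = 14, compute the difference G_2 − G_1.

i=0: 14 = 3·4 + 2 (b=4); 4→5: 3·5 + 2 = 17; 17−1 = 16
i=1: 16 = 3·5 + 1 (b=5); 5→6: 3·6 + 1 = 19; 19−1 = 18

2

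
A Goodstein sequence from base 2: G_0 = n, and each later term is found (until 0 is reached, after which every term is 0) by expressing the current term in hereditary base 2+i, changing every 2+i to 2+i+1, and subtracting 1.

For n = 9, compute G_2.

G_0=9  [base 2] 2^(2 + 1) + 1  →[2↦3]→  3^(3 + 1) + 1 = 82  −1 ⇒ G_1=81
G_1=81  [base 3] 3^(3 + 1)  →[3↦4]→  4^(4 + 1) = 1024  −1 ⇒ G_2=1023
G_2=1023  [base 4] 3·4^4 + 3·4^3 + 3·4^2 + 3·4 + 3  →[4↦5]→  3·5^5 + 3·5^3 + 3·5^2 + 3·5 + 3 = 9843  −1 ⇒ G_3=9842

1023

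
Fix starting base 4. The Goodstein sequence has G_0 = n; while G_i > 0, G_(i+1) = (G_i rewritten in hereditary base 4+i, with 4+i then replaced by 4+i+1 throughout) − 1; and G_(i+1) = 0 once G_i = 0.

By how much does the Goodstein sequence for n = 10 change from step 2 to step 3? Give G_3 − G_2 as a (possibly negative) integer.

(0) 10|_4 = 2·4 + 2 ↦ 2·5 + 2|_5 = 12 ⇒ 11
(1) 11|_5 = 2·5 + 1 ↦ 2·6 + 1|_6 = 13 ⇒ 12
(2) 12|_6 = 2·6 ↦ 2·7|_7 = 14 ⇒ 13

1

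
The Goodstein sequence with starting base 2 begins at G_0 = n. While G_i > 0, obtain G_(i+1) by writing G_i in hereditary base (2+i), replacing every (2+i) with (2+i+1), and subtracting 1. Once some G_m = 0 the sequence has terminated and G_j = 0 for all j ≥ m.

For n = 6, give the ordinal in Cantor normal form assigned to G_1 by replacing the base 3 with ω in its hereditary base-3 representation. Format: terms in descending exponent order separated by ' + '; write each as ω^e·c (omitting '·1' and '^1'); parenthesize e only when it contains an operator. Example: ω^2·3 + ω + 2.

base 2: 6 = 2^2 + 2; at 3: 3^3 + 3 = 30; next = 29
base 3: 29 = 3^3 + 2; at 4: 4^4 + 2 = 258; next = 257

ω^ω + 2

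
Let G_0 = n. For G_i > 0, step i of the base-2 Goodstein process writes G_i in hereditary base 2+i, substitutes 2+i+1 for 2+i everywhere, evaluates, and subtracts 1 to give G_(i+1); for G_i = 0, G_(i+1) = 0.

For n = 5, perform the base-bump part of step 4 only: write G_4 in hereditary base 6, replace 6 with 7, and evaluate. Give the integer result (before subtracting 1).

1198

G_0 = 5. HB_2(5) = 2^2 + 1. Bump = 28. G_1 = 27.
G_1 = 27. HB_3(27) = 3^3. Bump = 256. G_2 = 255.
G_2 = 255. HB_4(255) = 3·4^3 + 3·4^2 + 3·4 + 3. Bump = 468. G_3 = 467.
G_3 = 467. HB_5(467) = 3·5^3 + 3·5^2 + 3·5 + 2. Bump = 776. G_4 = 775.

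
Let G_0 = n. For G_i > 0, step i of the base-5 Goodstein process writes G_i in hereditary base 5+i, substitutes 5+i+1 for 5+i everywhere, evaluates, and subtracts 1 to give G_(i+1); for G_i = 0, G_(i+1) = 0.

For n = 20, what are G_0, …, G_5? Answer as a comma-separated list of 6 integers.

20, 23, 25, 27, 29, 31

base 5: 20 = 4·5; at 6: 4·6 = 24; next = 23
base 6: 23 = 3·6 + 5; at 7: 3·7 + 5 = 26; next = 25
base 7: 25 = 3·7 + 4; at 8: 3·8 + 4 = 28; next = 27
base 8: 27 = 3·8 + 3; at 9: 3·9 + 3 = 30; next = 29
base 9: 29 = 3·9 + 2; at 10: 3·10 + 2 = 32; next = 31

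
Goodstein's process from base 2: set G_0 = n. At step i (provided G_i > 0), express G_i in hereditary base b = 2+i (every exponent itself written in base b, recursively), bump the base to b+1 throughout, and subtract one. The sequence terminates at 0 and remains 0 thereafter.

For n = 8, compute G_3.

6310

base 2: 8 = 2^(2 + 1); at 3: 3^(3 + 1) = 81; next = 80
base 3: 80 = 2·3^3 + 2·3^2 + 2·3 + 2; at 4: 2·4^4 + 2·4^2 + 2·4 + 2 = 554; next = 553
base 4: 553 = 2·4^4 + 2·4^2 + 2·4 + 1; at 5: 2·5^5 + 2·5^2 + 2·5 + 1 = 6311; next = 6310
base 5: 6310 = 2·5^5 + 2·5^2 + 2·5; at 6: 2·6^6 + 2·6^2 + 2·6 = 93396; next = 93395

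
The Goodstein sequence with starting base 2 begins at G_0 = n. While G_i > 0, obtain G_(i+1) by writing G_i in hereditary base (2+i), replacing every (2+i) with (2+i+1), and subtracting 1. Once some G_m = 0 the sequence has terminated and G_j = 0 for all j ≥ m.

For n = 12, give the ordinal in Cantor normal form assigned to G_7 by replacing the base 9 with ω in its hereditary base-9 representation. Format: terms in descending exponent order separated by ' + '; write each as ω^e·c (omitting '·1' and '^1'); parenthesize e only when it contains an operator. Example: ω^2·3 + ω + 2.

(0) 12|_2 = 2^(2 + 1) + 2^2 ↦ 3^(3 + 1) + 3^3|_3 = 108 ⇒ 107
(1) 107|_3 = 3^(3 + 1) + 2·3^2 + 2·3 + 2 ↦ 4^(4 + 1) + 2·4^2 + 2·4 + 2|_4 = 1066 ⇒ 1065
(2) 1065|_4 = 4^(4 + 1) + 2·4^2 + 2·4 + 1 ↦ 5^(5 + 1) + 2·5^2 + 2·5 + 1|_5 = 15686 ⇒ 15685
(3) 15685|_5 = 5^(5 + 1) + 2·5^2 + 2·5 ↦ 6^(6 + 1) + 2·6^2 + 2·6|_6 = 280020 ⇒ 280019
(4) 280019|_6 = 6^(6 + 1) + 2·6^2 + 6 + 5 ↦ 7^(7 + 1) + 2·7^2 + 7 + 5|_7 = 5764911 ⇒ 5764910
(5) 5764910|_7 = 7^(7 + 1) + 2·7^2 + 7 + 4 ↦ 8^(8 + 1) + 2·8^2 + 8 + 4|_8 = 134217868 ⇒ 134217867
(6) 134217867|_8 = 8^(8 + 1) + 2·8^2 + 8 + 3 ↦ 9^(9 + 1) + 2·9^2 + 9 + 3|_9 = 3486784575 ⇒ 3486784574
(7) 3486784574|_9 = 9^(9 + 1) + 2·9^2 + 9 + 2 ↦ 10^(10 + 1) + 2·10^2 + 10 + 2|_10 = 100000000212 ⇒ 100000000211

ω^(ω + 1) + ω^2·2 + ω + 2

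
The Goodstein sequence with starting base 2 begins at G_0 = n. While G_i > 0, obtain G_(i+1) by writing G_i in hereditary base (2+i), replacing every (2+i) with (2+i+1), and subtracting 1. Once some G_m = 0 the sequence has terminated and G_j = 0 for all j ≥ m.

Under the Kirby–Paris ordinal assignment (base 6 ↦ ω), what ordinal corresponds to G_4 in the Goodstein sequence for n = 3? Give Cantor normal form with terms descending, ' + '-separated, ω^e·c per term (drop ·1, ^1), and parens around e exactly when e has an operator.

1

G_0=3  [base 2] 2 + 1  →[2↦3]→  3 + 1 = 4  −1 ⇒ G_1=3
G_1=3  [base 3] 3  →[3↦4]→  4 = 4  −1 ⇒ G_2=3
G_2=3  [base 4] 3  →[4↦5]→  3 = 3  −1 ⇒ G_3=2
G_3=2  [base 5] 2  →[5↦6]→  2 = 2  −1 ⇒ G_4=1
G_4=1  [base 6] 1  →[6↦7]→  1 = 1  −1 ⇒ G_5=0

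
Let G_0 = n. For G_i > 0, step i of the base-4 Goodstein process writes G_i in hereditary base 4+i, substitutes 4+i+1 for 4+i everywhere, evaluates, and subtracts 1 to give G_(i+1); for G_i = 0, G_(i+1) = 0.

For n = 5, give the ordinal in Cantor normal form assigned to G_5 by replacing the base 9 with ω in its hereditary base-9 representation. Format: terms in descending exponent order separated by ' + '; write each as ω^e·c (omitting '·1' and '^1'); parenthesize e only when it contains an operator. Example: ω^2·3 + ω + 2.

2

i=0: 5 = 4 + 1 (b=4); 4→5: 5 + 1 = 6; 6−1 = 5
i=1: 5 = 5 (b=5); 5→6: 6 = 6; 6−1 = 5
i=2: 5 = 5 (b=6); 6→7: 5 = 5; 5−1 = 4
i=3: 4 = 4 (b=7); 7→8: 4 = 4; 4−1 = 3
i=4: 3 = 3 (b=8); 8→9: 3 = 3; 3−1 = 2
i=5: 2 = 2 (b=9); 9→10: 2 = 2; 2−1 = 1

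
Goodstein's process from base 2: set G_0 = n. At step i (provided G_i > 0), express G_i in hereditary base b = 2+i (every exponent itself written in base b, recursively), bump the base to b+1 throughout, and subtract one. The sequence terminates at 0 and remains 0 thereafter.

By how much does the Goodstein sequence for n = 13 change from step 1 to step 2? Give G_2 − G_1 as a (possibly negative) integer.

step 0: 13 = 2^(2 + 1) + 2^2 + 1; sub 3 for 2: 3^(3 + 1) + 3^3 + 1; = 109; G_1 = 109−1 = 108
step 1: 108 = 3^(3 + 1) + 3^3; sub 4 for 3: 4^(4 + 1) + 4^4; = 1280; G_2 = 1280−1 = 1279

1171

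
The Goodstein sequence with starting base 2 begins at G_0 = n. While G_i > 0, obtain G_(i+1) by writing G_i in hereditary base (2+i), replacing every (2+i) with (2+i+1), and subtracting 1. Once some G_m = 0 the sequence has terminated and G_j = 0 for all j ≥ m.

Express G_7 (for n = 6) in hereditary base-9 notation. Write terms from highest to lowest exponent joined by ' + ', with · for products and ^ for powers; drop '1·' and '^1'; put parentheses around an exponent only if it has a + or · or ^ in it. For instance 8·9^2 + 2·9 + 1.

5·9^5 + 5·9^4 + 5·9^3 + 5·9^2 + 5·9 + 2

G_0 = 6. HB_2(6) = 2^2 + 2. Bump = 30. G_1 = 29.
G_1 = 29. HB_3(29) = 3^3 + 2. Bump = 258. G_2 = 257.
G_2 = 257. HB_4(257) = 4^4 + 1. Bump = 3126. G_3 = 3125.
G_3 = 3125. HB_5(3125) = 5^5. Bump = 46656. G_4 = 46655.
G_4 = 46655. HB_6(46655) = 5·6^5 + 5·6^4 + 5·6^3 + 5·6^2 + 5·6 + 5. Bump = 98040. G_5 = 98039.
G_5 = 98039. HB_7(98039) = 5·7^5 + 5·7^4 + 5·7^3 + 5·7^2 + 5·7 + 4. Bump = 187244. G_6 = 187243.
G_6 = 187243. HB_8(187243) = 5·8^5 + 5·8^4 + 5·8^3 + 5·8^2 + 5·8 + 3. Bump = 332148. G_7 = 332147.
G_7 = 332147. HB_9(332147) = 5·9^5 + 5·9^4 + 5·9^3 + 5·9^2 + 5·9 + 2. Bump = 555552. G_8 = 555551.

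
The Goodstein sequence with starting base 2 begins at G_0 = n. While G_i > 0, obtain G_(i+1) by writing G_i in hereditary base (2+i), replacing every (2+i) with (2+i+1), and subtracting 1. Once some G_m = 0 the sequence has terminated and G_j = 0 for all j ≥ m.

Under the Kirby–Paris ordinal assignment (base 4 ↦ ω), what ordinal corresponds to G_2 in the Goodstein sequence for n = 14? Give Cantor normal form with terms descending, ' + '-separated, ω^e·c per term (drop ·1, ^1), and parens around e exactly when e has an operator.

G_0 = 14. HB_2(14) = 2^(2 + 1) + 2^2 + 2. Bump = 111. G_1 = 110.
G_1 = 110. HB_3(110) = 3^(3 + 1) + 3^3 + 2. Bump = 1282. G_2 = 1281.
G_2 = 1281. HB_4(1281) = 4^(4 + 1) + 4^4 + 1. Bump = 18751. G_3 = 18750.

ω^(ω + 1) + ω^ω + 1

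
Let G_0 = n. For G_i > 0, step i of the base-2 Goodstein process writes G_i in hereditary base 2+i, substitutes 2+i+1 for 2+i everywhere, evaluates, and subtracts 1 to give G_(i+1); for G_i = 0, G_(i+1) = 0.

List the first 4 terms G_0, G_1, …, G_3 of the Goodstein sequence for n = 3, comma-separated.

3 —HB2→ 2 + 1 —bump→ 3 + 1 = 4 —(−1)→ 3
3 —HB3→ 3 —bump→ 4 = 4 —(−1)→ 3
3 —HB4→ 3 —bump→ 3 = 3 —(−1)→ 2

3, 3, 3, 2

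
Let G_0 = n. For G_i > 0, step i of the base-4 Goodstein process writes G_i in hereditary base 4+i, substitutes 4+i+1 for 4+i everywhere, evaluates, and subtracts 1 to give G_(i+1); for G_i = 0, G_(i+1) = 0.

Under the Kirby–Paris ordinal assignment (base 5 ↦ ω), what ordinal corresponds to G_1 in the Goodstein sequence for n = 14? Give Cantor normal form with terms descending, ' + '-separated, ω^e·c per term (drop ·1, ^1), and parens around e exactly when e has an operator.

(0) 14|_4 = 3·4 + 2 ↦ 3·5 + 2|_5 = 17 ⇒ 16
(1) 16|_5 = 3·5 + 1 ↦ 3·6 + 1|_6 = 19 ⇒ 18

ω·3 + 1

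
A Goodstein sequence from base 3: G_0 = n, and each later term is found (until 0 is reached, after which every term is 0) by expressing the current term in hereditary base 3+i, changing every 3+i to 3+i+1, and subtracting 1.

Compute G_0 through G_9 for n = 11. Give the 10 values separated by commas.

11, 17, 25, 35, 39, 43, 47, 51, 55, 59

i=0: 11 = 3^2 + 2 (b=3); 3→4: 4^2 + 2 = 18; 18−1 = 17
i=1: 17 = 4^2 + 1 (b=4); 4→5: 5^2 + 1 = 26; 26−1 = 25
i=2: 25 = 5^2 (b=5); 5→6: 6^2 = 36; 36−1 = 35
i=3: 35 = 5·6 + 5 (b=6); 6→7: 5·7 + 5 = 40; 40−1 = 39
i=4: 39 = 5·7 + 4 (b=7); 7→8: 5·8 + 4 = 44; 44−1 = 43
i=5: 43 = 5·8 + 3 (b=8); 8→9: 5·9 + 3 = 48; 48−1 = 47
i=6: 47 = 5·9 + 2 (b=9); 9→10: 5·10 + 2 = 52; 52−1 = 51
i=7: 51 = 5·10 + 1 (b=10); 10→11: 5·11 + 1 = 56; 56−1 = 55
i=8: 55 = 5·11 (b=11); 11→12: 5·12 = 60; 60−1 = 59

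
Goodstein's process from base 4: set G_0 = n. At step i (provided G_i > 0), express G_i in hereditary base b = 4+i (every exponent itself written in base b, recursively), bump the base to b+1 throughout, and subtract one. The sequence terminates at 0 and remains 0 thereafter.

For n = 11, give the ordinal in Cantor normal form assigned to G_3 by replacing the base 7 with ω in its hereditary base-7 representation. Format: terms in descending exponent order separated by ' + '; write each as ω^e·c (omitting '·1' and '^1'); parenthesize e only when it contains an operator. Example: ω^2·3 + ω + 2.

(0) 11|_4 = 2·4 + 3 ↦ 2·5 + 3|_5 = 13 ⇒ 12
(1) 12|_5 = 2·5 + 2 ↦ 2·6 + 2|_6 = 14 ⇒ 13
(2) 13|_6 = 2·6 + 1 ↦ 2·7 + 1|_7 = 15 ⇒ 14
(3) 14|_7 = 2·7 ↦ 2·8|_8 = 16 ⇒ 15

ω·2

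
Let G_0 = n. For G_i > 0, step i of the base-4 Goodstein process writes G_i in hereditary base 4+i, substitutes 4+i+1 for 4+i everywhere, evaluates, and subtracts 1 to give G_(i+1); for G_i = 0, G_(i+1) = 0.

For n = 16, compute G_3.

[0] 16 ≡ 4^2 (base 4). Lift 5: 25. −1: 24.
[1] 24 ≡ 4·5 + 4 (base 5). Lift 6: 28. −1: 27.
[2] 27 ≡ 4·6 + 3 (base 6). Lift 7: 31. −1: 30.

30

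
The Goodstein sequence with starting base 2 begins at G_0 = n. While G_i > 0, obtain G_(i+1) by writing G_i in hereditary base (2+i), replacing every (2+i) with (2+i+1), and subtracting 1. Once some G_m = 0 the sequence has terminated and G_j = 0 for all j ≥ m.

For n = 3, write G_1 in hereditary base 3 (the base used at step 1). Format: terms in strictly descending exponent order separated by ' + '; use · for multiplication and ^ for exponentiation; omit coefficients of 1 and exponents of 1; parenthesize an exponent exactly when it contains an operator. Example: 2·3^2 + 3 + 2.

3

i=0: 3 = 2 + 1 (b=2); 2→3: 3 + 1 = 4; 4−1 = 3
i=1: 3 = 3 (b=3); 3→4: 4 = 4; 4−1 = 3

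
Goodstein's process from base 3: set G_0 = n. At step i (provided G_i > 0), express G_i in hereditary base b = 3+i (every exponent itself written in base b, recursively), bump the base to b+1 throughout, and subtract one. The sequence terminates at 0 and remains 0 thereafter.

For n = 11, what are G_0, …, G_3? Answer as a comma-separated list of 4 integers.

[0] 11 ≡ 3^2 + 2 (base 3). Lift 4: 18. −1: 17.
[1] 17 ≡ 4^2 + 1 (base 4). Lift 5: 26. −1: 25.
[2] 25 ≡ 5^2 (base 5). Lift 6: 36. −1: 35.

11, 17, 25, 35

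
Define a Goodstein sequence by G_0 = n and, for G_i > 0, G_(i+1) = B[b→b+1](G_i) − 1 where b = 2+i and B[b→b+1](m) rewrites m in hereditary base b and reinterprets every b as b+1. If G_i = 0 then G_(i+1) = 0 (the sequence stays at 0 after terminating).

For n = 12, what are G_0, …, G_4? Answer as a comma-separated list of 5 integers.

step 0: 12 = 2^(2 + 1) + 2^2; sub 3 for 2: 3^(3 + 1) + 3^3; = 108; G_1 = 108−1 = 107
step 1: 107 = 3^(3 + 1) + 2·3^2 + 2·3 + 2; sub 4 for 3: 4^(4 + 1) + 2·4^2 + 2·4 + 2; = 1066; G_2 = 1066−1 = 1065
step 2: 1065 = 4^(4 + 1) + 2·4^2 + 2·4 + 1; sub 5 for 4: 5^(5 + 1) + 2·5^2 + 2·5 + 1; = 15686; G_3 = 15686−1 = 15685
step 3: 15685 = 5^(5 + 1) + 2·5^2 + 2·5; sub 6 for 5: 6^(6 + 1) + 2·6^2 + 2·6; = 280020; G_4 = 280020−1 = 280019

12, 107, 1065, 15685, 280019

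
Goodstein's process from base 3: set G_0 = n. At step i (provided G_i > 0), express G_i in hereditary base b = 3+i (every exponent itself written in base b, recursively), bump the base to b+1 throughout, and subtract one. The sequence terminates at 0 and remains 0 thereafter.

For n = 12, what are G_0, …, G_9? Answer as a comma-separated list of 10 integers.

12, 19, 27, 37, 49, 63, 69, 75, 81, 87

i=0: 12 = 3^2 + 3 (b=3); 3→4: 4^2 + 4 = 20; 20−1 = 19
i=1: 19 = 4^2 + 3 (b=4); 4→5: 5^2 + 3 = 28; 28−1 = 27
i=2: 27 = 5^2 + 2 (b=5); 5→6: 6^2 + 2 = 38; 38−1 = 37
i=3: 37 = 6^2 + 1 (b=6); 6→7: 7^2 + 1 = 50; 50−1 = 49
i=4: 49 = 7^2 (b=7); 7→8: 8^2 = 64; 64−1 = 63
i=5: 63 = 7·8 + 7 (b=8); 8→9: 7·9 + 7 = 70; 70−1 = 69
i=6: 69 = 7·9 + 6 (b=9); 9→10: 7·10 + 6 = 76; 76−1 = 75
i=7: 75 = 7·10 + 5 (b=10); 10→11: 7·11 + 5 = 82; 82−1 = 81
i=8: 81 = 7·11 + 4 (b=11); 11→12: 7·12 + 4 = 88; 88−1 = 87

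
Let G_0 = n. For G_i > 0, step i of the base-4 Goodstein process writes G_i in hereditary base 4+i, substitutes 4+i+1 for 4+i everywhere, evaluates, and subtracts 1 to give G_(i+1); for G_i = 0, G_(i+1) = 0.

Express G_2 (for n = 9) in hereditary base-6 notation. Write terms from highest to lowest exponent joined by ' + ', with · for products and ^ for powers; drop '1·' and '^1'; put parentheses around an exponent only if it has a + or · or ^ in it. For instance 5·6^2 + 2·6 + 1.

[0] 9 ≡ 2·4 + 1 (base 4). Lift 5: 11. −1: 10.
[1] 10 ≡ 2·5 (base 5). Lift 6: 12. −1: 11.
[2] 11 ≡ 6 + 5 (base 6). Lift 7: 12. −1: 11.

6 + 5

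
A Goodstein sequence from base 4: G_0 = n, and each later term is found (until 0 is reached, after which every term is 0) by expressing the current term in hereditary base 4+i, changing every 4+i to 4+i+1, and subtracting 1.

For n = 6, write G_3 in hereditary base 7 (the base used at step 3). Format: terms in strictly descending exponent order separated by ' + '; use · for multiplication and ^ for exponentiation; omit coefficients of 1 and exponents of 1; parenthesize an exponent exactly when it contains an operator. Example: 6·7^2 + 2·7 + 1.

base 4: 6 = 4 + 2; at 5: 5 + 2 = 7; next = 6
base 5: 6 = 5 + 1; at 6: 6 + 1 = 7; next = 6
base 6: 6 = 6; at 7: 7 = 7; next = 6
base 7: 6 = 6; at 8: 6 = 6; next = 5

6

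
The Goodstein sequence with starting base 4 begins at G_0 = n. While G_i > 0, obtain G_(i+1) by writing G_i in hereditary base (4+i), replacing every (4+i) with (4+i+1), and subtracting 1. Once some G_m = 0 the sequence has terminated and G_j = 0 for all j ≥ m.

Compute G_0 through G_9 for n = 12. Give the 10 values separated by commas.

G_0 = 12. HB_4(12) = 3·4. Bump = 15. G_1 = 14.
G_1 = 14. HB_5(14) = 2·5 + 4. Bump = 16. G_2 = 15.
G_2 = 15. HB_6(15) = 2·6 + 3. Bump = 17. G_3 = 16.
G_3 = 16. HB_7(16) = 2·7 + 2. Bump = 18. G_4 = 17.
G_4 = 17. HB_8(17) = 2·8 + 1. Bump = 19. G_5 = 18.
G_5 = 18. HB_9(18) = 2·9. Bump = 20. G_6 = 19.
G_6 = 19. HB_10(19) = 10 + 9. Bump = 20. G_7 = 19.
G_7 = 19. HB_11(19) = 11 + 8. Bump = 20. G_8 = 19.
G_8 = 19. HB_12(19) = 12 + 7. Bump = 20. G_9 = 19.

12, 14, 15, 16, 17, 18, 19, 19, 19, 19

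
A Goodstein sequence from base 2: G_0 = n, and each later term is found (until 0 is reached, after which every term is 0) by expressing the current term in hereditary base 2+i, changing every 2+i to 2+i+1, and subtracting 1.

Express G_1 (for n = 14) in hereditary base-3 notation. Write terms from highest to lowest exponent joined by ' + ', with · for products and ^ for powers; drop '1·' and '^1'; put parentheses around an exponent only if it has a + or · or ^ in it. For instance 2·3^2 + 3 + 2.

14 —HB2→ 2^(2 + 1) + 2^2 + 2 —bump→ 3^(3 + 1) + 3^3 + 3 = 111 —(−1)→ 110
110 —HB3→ 3^(3 + 1) + 3^3 + 2 —bump→ 4^(4 + 1) + 4^4 + 2 = 1282 —(−1)→ 1281

3^(3 + 1) + 3^3 + 2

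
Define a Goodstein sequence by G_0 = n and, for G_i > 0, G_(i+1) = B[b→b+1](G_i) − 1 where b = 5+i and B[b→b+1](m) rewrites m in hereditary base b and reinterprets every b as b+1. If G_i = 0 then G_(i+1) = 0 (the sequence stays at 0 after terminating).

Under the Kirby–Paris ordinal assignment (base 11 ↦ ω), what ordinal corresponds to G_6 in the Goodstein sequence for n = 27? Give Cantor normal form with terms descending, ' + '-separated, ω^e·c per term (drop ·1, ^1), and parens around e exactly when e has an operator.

base 5: 27 = 5^2 + 2; at 6: 6^2 + 2 = 38; next = 37
base 6: 37 = 6^2 + 1; at 7: 7^2 + 1 = 50; next = 49
base 7: 49 = 7^2; at 8: 8^2 = 64; next = 63
base 8: 63 = 7·8 + 7; at 9: 7·9 + 7 = 70; next = 69
base 9: 69 = 7·9 + 6; at 10: 7·10 + 6 = 76; next = 75
base 10: 75 = 7·10 + 5; at 11: 7·11 + 5 = 82; next = 81
base 11: 81 = 7·11 + 4; at 12: 7·12 + 4 = 88; next = 87

ω·7 + 4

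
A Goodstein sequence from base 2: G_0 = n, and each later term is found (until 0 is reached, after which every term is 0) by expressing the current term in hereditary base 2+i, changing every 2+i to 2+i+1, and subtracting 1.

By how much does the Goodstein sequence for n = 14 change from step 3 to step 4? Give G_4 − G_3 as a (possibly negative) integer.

307841

G_0 = 14. HB_2(14) = 2^(2 + 1) + 2^2 + 2. Bump = 111. G_1 = 110.
G_1 = 110. HB_3(110) = 3^(3 + 1) + 3^3 + 2. Bump = 1282. G_2 = 1281.
G_2 = 1281. HB_4(1281) = 4^(4 + 1) + 4^4 + 1. Bump = 18751. G_3 = 18750.
G_3 = 18750. HB_5(18750) = 5^(5 + 1) + 5^5. Bump = 326592. G_4 = 326591.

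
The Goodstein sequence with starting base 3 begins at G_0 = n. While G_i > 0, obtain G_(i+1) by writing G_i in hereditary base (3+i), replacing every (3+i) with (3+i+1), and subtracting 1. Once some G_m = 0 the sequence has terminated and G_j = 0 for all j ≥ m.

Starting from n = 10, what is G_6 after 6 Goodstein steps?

36

G_0 = 10. HB_3(10) = 3^2 + 1. Bump = 17. G_1 = 16.
G_1 = 16. HB_4(16) = 4^2. Bump = 25. G_2 = 24.
G_2 = 24. HB_5(24) = 4·5 + 4. Bump = 28. G_3 = 27.
G_3 = 27. HB_6(27) = 4·6 + 3. Bump = 31. G_4 = 30.
G_4 = 30. HB_7(30) = 4·7 + 2. Bump = 34. G_5 = 33.
G_5 = 33. HB_8(33) = 4·8 + 1. Bump = 37. G_6 = 36.
G_6 = 36. HB_9(36) = 4·9. Bump = 40. G_7 = 39.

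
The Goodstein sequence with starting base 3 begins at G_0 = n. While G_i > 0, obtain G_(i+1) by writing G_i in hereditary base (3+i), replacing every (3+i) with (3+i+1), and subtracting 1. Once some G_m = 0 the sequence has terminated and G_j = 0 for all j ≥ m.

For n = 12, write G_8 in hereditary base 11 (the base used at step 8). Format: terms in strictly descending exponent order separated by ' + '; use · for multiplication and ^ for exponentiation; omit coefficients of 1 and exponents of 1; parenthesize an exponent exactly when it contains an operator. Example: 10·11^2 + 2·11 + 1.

7·11 + 4

step 0: 12 = 3^2 + 3; sub 4 for 3: 4^2 + 4; = 20; G_1 = 20−1 = 19
step 1: 19 = 4^2 + 3; sub 5 for 4: 5^2 + 3; = 28; G_2 = 28−1 = 27
step 2: 27 = 5^2 + 2; sub 6 for 5: 6^2 + 2; = 38; G_3 = 38−1 = 37
step 3: 37 = 6^2 + 1; sub 7 for 6: 7^2 + 1; = 50; G_4 = 50−1 = 49
step 4: 49 = 7^2; sub 8 for 7: 8^2; = 64; G_5 = 64−1 = 63
step 5: 63 = 7·8 + 7; sub 9 for 8: 7·9 + 7; = 70; G_6 = 70−1 = 69
step 6: 69 = 7·9 + 6; sub 10 for 9: 7·10 + 6; = 76; G_7 = 76−1 = 75
step 7: 75 = 7·10 + 5; sub 11 for 10: 7·11 + 5; = 82; G_8 = 82−1 = 81
step 8: 81 = 7·11 + 4; sub 12 for 11: 7·12 + 4; = 88; G_9 = 88−1 = 87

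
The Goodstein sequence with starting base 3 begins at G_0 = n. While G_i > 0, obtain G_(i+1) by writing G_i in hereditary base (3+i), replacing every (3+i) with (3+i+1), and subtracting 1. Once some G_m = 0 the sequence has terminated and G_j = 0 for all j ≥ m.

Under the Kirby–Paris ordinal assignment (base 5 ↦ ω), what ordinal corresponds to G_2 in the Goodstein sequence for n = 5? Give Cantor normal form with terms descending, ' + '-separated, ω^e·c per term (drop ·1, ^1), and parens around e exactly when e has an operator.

ω

i=0: 5 = 3 + 2 (b=3); 3→4: 4 + 2 = 6; 6−1 = 5
i=1: 5 = 4 + 1 (b=4); 4→5: 5 + 1 = 6; 6−1 = 5
i=2: 5 = 5 (b=5); 5→6: 6 = 6; 6−1 = 5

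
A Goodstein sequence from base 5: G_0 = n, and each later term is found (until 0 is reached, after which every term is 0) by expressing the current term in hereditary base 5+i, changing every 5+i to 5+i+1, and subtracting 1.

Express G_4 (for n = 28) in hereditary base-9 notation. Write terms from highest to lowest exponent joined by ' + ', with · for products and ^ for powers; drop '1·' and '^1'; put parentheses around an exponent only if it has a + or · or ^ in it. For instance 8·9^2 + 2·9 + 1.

8·9 + 8

G_0=28  [base 5] 5^2 + 3  →[5↦6]→  6^2 + 3 = 39  −1 ⇒ G_1=38
G_1=38  [base 6] 6^2 + 2  →[6↦7]→  7^2 + 2 = 51  −1 ⇒ G_2=50
G_2=50  [base 7] 7^2 + 1  →[7↦8]→  8^2 + 1 = 65  −1 ⇒ G_3=64
G_3=64  [base 8] 8^2  →[8↦9]→  9^2 = 81  −1 ⇒ G_4=80
G_4=80  [base 9] 8·9 + 8  →[9↦10]→  8·10 + 8 = 88  −1 ⇒ G_5=87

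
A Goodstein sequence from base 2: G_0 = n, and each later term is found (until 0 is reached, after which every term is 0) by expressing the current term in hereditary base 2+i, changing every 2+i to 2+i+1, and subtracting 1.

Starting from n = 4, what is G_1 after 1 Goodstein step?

(0) 4|_2 = 2^2 ↦ 3^3|_3 = 27 ⇒ 26
(1) 26|_3 = 2·3^2 + 2·3 + 2 ↦ 2·4^2 + 2·4 + 2|_4 = 42 ⇒ 41

26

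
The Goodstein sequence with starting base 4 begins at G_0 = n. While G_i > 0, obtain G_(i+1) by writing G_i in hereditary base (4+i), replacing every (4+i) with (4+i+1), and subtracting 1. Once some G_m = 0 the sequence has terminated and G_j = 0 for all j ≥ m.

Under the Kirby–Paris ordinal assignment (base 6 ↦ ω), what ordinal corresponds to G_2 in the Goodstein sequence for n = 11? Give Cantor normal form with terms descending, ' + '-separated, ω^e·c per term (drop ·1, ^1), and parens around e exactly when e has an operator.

G_0 = 11. HB_4(11) = 2·4 + 3. Bump = 13. G_1 = 12.
G_1 = 12. HB_5(12) = 2·5 + 2. Bump = 14. G_2 = 13.
G_2 = 13. HB_6(13) = 2·6 + 1. Bump = 15. G_3 = 14.

ω·2 + 1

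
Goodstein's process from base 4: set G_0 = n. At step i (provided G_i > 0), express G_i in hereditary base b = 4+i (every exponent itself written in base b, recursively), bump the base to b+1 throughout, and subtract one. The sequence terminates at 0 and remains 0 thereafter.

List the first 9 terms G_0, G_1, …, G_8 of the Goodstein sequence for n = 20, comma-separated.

i=0: 20 = 4^2 + 4 (b=4); 4→5: 5^2 + 5 = 30; 30−1 = 29
i=1: 29 = 5^2 + 4 (b=5); 5→6: 6^2 + 4 = 40; 40−1 = 39
i=2: 39 = 6^2 + 3 (b=6); 6→7: 7^2 + 3 = 52; 52−1 = 51
i=3: 51 = 7^2 + 2 (b=7); 7→8: 8^2 + 2 = 66; 66−1 = 65
i=4: 65 = 8^2 + 1 (b=8); 8→9: 9^2 + 1 = 82; 82−1 = 81
i=5: 81 = 9^2 (b=9); 9→10: 10^2 = 100; 100−1 = 99
i=6: 99 = 9·10 + 9 (b=10); 10→11: 9·11 + 9 = 108; 108−1 = 107
i=7: 107 = 9·11 + 8 (b=11); 11→12: 9·12 + 8 = 116; 116−1 = 115

20, 29, 39, 51, 65, 81, 99, 107, 115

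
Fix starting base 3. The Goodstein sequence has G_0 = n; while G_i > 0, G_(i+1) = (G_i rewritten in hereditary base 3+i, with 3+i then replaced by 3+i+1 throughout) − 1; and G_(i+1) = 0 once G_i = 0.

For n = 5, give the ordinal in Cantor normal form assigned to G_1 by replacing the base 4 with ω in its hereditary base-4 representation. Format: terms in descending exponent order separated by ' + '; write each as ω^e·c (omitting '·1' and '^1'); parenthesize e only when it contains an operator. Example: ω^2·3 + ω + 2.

base 3: 5 = 3 + 2; at 4: 4 + 2 = 6; next = 5
base 4: 5 = 4 + 1; at 5: 5 + 1 = 6; next = 5

ω + 1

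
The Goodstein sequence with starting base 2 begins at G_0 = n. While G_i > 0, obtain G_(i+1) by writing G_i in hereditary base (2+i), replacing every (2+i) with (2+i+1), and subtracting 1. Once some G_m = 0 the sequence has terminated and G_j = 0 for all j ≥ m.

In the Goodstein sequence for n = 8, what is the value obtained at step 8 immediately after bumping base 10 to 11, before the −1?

[0] 8 ≡ 2^(2 + 1) (base 2). Lift 3: 81. −1: 80.
[1] 80 ≡ 2·3^3 + 2·3^2 + 2·3 + 2 (base 3). Lift 4: 554. −1: 553.
[2] 553 ≡ 2·4^4 + 2·4^2 + 2·4 + 1 (base 4). Lift 5: 6311. −1: 6310.
[3] 6310 ≡ 2·5^5 + 2·5^2 + 2·5 (base 5). Lift 6: 93396. −1: 93395.
[4] 93395 ≡ 2·6^6 + 2·6^2 + 6 + 5 (base 6). Lift 7: 1647196. −1: 1647195.
[5] 1647195 ≡ 2·7^7 + 2·7^2 + 7 + 4 (base 7). Lift 8: 33554572. −1: 33554571.
[6] 33554571 ≡ 2·8^8 + 2·8^2 + 8 + 3 (base 8). Lift 9: 774841152. −1: 774841151.
[7] 774841151 ≡ 2·9^9 + 2·9^2 + 9 + 2 (base 9). Lift 10: 20000000212. −1: 20000000211.

570623341476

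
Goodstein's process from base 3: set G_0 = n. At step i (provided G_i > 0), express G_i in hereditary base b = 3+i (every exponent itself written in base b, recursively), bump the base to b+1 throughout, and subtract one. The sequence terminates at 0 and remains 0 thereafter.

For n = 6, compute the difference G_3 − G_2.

0

step 0: 6 = 2·3; sub 4 for 3: 2·4; = 8; G_1 = 8−1 = 7
step 1: 7 = 4 + 3; sub 5 for 4: 5 + 3; = 8; G_2 = 8−1 = 7
step 2: 7 = 5 + 2; sub 6 for 5: 6 + 2; = 8; G_3 = 8−1 = 7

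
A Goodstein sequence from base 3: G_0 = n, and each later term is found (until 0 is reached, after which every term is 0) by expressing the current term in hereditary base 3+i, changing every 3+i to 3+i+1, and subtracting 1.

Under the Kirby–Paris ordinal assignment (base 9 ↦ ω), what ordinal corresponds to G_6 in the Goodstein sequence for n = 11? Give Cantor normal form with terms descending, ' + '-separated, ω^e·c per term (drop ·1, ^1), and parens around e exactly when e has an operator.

G_0 = 11. HB_3(11) = 3^2 + 2. Bump = 18. G_1 = 17.
G_1 = 17. HB_4(17) = 4^2 + 1. Bump = 26. G_2 = 25.
G_2 = 25. HB_5(25) = 5^2. Bump = 36. G_3 = 35.
G_3 = 35. HB_6(35) = 5·6 + 5. Bump = 40. G_4 = 39.
G_4 = 39. HB_7(39) = 5·7 + 4. Bump = 44. G_5 = 43.
G_5 = 43. HB_8(43) = 5·8 + 3. Bump = 48. G_6 = 47.
G_6 = 47. HB_9(47) = 5·9 + 2. Bump = 52. G_7 = 51.

ω·5 + 2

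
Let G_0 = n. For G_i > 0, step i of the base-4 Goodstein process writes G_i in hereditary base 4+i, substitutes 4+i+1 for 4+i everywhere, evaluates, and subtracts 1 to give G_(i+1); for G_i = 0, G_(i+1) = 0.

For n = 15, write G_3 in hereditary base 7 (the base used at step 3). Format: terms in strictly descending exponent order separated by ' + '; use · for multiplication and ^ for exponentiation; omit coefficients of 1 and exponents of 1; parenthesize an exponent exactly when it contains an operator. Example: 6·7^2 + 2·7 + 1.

i=0: 15 = 3·4 + 3 (b=4); 4→5: 3·5 + 3 = 18; 18−1 = 17
i=1: 17 = 3·5 + 2 (b=5); 5→6: 3·6 + 2 = 20; 20−1 = 19
i=2: 19 = 3·6 + 1 (b=6); 6→7: 3·7 + 1 = 22; 22−1 = 21
i=3: 21 = 3·7 (b=7); 7→8: 3·8 = 24; 24−1 = 23

3·7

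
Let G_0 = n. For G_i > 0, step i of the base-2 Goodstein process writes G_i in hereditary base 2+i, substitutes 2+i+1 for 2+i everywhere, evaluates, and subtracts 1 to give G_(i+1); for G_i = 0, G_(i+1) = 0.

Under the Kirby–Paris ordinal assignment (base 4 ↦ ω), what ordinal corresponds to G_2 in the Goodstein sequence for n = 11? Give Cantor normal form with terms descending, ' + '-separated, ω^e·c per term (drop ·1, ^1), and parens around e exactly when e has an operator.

ω^(ω + 1) + 3

base 2: 11 = 2^(2 + 1) + 2 + 1; at 3: 3^(3 + 1) + 3 + 1 = 85; next = 84
base 3: 84 = 3^(3 + 1) + 3; at 4: 4^(4 + 1) + 4 = 1028; next = 1027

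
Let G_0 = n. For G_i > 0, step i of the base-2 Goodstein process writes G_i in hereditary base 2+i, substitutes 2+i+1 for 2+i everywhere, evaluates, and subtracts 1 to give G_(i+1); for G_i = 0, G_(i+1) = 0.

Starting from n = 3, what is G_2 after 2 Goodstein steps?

i=0: 3 = 2 + 1 (b=2); 2→3: 3 + 1 = 4; 4−1 = 3
i=1: 3 = 3 (b=3); 3→4: 4 = 4; 4−1 = 3
i=2: 3 = 3 (b=4); 4→5: 3 = 3; 3−1 = 2

3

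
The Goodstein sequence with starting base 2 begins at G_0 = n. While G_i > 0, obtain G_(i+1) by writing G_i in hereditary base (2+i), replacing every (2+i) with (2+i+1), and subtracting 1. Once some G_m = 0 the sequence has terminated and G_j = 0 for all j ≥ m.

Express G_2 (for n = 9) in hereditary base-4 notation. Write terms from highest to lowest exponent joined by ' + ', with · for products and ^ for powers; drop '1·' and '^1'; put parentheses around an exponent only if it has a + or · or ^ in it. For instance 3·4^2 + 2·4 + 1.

step 0: 9 = 2^(2 + 1) + 1; sub 3 for 2: 3^(3 + 1) + 1; = 82; G_1 = 82−1 = 81
step 1: 81 = 3^(3 + 1); sub 4 for 3: 4^(4 + 1); = 1024; G_2 = 1024−1 = 1023
step 2: 1023 = 3·4^4 + 3·4^3 + 3·4^2 + 3·4 + 3; sub 5 for 4: 3·5^5 + 3·5^3 + 3·5^2 + 3·5 + 3; = 9843; G_3 = 9843−1 = 9842

3·4^4 + 3·4^3 + 3·4^2 + 3·4 + 3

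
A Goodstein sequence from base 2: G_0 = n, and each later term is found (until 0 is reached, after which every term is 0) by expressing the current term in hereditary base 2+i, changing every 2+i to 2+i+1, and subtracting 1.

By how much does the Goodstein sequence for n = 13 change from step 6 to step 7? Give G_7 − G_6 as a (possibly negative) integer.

G_0 = 13. HB_2(13) = 2^(2 + 1) + 2^2 + 1. Bump = 109. G_1 = 108.
G_1 = 108. HB_3(108) = 3^(3 + 1) + 3^3. Bump = 1280. G_2 = 1279.
G_2 = 1279. HB_4(1279) = 4^(4 + 1) + 3·4^3 + 3·4^2 + 3·4 + 3. Bump = 16093. G_3 = 16092.
G_3 = 16092. HB_5(16092) = 5^(5 + 1) + 3·5^3 + 3·5^2 + 3·5 + 2. Bump = 280712. G_4 = 280711.
G_4 = 280711. HB_6(280711) = 6^(6 + 1) + 3·6^3 + 3·6^2 + 3·6 + 1. Bump = 5765999. G_5 = 5765998.
G_5 = 5765998. HB_7(5765998) = 7^(7 + 1) + 3·7^3 + 3·7^2 + 3·7. Bump = 134219480. G_6 = 134219479.
G_6 = 134219479. HB_8(134219479) = 8^(8 + 1) + 3·8^3 + 3·8^2 + 2·8 + 7. Bump = 3486786856. G_7 = 3486786855.

3352567376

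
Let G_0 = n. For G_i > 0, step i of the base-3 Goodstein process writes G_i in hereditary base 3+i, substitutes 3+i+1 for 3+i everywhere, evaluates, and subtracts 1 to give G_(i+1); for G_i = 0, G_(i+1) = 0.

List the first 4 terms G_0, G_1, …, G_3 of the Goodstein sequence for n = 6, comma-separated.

6, 7, 7, 7

6 —HB3→ 2·3 —bump→ 2·4 = 8 —(−1)→ 7
7 —HB4→ 4 + 3 —bump→ 5 + 3 = 8 —(−1)→ 7
7 —HB5→ 5 + 2 —bump→ 6 + 2 = 8 —(−1)→ 7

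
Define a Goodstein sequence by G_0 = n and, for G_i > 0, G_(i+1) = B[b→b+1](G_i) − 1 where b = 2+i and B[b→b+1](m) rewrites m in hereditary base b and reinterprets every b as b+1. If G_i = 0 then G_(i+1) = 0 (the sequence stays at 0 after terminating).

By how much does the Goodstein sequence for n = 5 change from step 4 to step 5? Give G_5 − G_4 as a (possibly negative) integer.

422

(0) 5|_2 = 2^2 + 1 ↦ 3^3 + 1|_3 = 28 ⇒ 27
(1) 27|_3 = 3^3 ↦ 4^4|_4 = 256 ⇒ 255
(2) 255|_4 = 3·4^3 + 3·4^2 + 3·4 + 3 ↦ 3·5^3 + 3·5^2 + 3·5 + 3|_5 = 468 ⇒ 467
(3) 467|_5 = 3·5^3 + 3·5^2 + 3·5 + 2 ↦ 3·6^3 + 3·6^2 + 3·6 + 2|_6 = 776 ⇒ 775
(4) 775|_6 = 3·6^3 + 3·6^2 + 3·6 + 1 ↦ 3·7^3 + 3·7^2 + 3·7 + 1|_7 = 1198 ⇒ 1197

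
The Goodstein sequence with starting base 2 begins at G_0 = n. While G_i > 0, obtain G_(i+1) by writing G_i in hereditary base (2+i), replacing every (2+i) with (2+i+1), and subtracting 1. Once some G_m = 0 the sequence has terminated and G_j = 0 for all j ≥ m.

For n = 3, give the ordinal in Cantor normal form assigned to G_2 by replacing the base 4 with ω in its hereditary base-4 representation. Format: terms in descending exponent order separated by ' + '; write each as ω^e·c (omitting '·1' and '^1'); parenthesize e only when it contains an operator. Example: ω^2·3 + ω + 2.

3

G_0 = 3. HB_2(3) = 2 + 1. Bump = 4. G_1 = 3.
G_1 = 3. HB_3(3) = 3. Bump = 4. G_2 = 3.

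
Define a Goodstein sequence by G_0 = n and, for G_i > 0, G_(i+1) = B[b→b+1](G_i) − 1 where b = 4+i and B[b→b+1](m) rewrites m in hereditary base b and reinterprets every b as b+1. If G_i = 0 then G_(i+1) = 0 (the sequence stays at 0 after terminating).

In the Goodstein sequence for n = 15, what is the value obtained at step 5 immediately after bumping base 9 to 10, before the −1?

26

G_0 = 15. HB_4(15) = 3·4 + 3. Bump = 18. G_1 = 17.
G_1 = 17. HB_5(17) = 3·5 + 2. Bump = 20. G_2 = 19.
G_2 = 19. HB_6(19) = 3·6 + 1. Bump = 22. G_3 = 21.
G_3 = 21. HB_7(21) = 3·7. Bump = 24. G_4 = 23.
G_4 = 23. HB_8(23) = 2·8 + 7. Bump = 25. G_5 = 24.
G_5 = 24. HB_9(24) = 2·9 + 6. Bump = 26. G_6 = 25.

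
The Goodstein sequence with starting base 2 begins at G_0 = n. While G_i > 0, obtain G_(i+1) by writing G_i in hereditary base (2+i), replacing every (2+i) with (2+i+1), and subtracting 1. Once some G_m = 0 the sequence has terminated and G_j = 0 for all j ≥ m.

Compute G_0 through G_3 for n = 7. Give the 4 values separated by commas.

base 2: 7 = 2^2 + 2 + 1; at 3: 3^3 + 3 + 1 = 31; next = 30
base 3: 30 = 3^3 + 3; at 4: 4^4 + 4 = 260; next = 259
base 4: 259 = 4^4 + 3; at 5: 5^5 + 3 = 3128; next = 3127

7, 30, 259, 3127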